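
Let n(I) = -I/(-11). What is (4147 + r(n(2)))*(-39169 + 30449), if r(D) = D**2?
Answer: -4375617520/121 ≈ -3.6162e+7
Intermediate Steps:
n(I) = I/11 (n(I) = -I*(-1)/11 = -(-1)*I/11 = I/11)
(4147 + r(n(2)))*(-39169 + 30449) = (4147 + ((1/11)*2)**2)*(-39169 + 30449) = (4147 + (2/11)**2)*(-8720) = (4147 + 4/121)*(-8720) = (501791/121)*(-8720) = -4375617520/121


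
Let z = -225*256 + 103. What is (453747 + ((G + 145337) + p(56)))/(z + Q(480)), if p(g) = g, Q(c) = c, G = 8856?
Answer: -607996/57017 ≈ -10.663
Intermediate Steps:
z = -57497 (z = -57600 + 103 = -57497)
(453747 + ((G + 145337) + p(56)))/(z + Q(480)) = (453747 + ((8856 + 145337) + 56))/(-57497 + 480) = (453747 + (154193 + 56))/(-57017) = (453747 + 154249)*(-1/57017) = 607996*(-1/57017) = -607996/57017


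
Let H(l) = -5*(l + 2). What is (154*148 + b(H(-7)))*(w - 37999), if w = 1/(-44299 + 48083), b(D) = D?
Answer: -3280815701655/3784 ≈ -8.6702e+8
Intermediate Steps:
H(l) = -10 - 5*l (H(l) = -5*(2 + l) = -10 - 5*l)
w = 1/3784 ≈ 0.00026427
(154*148 + b(H(-7)))*(w - 37999) = (154*148 + (-10 - 5*(-7)))*(1/3784 - 37999) = (22792 + (-10 + 35))*(-143788215/3784) = (22792 + 25)*(-143788215/3784) = 22817*(-143788215/3784) = -3280815701655/3784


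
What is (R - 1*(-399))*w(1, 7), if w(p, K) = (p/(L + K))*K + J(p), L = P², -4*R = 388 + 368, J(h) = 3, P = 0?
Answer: 840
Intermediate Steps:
R = -189 (R = -(388 + 368)/4 = -¼*756 = -189)
L = 0 (L = 0² = 0)
w(p, K) = 3 + p (w(p, K) = (p/(0 + K))*K + 3 = (p/K)*K + 3 = p + 3 = 3 + p)
(R - 1*(-399))*w(1, 7) = (-189 - 1*(-399))*(3 + 1) = (-189 + 399)*4 = 210*4 = 840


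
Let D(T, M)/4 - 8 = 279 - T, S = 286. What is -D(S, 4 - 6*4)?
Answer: -4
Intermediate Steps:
D(T, M) = 1148 - 4*T (D(T, M) = 32 + 4*(279 - T) = 32 + (1116 - 4*T) = 1148 - 4*T)
-D(S, 4 - 6*4) = -(1148 - 4*286) = -(1148 - 1144) = -1*4 = -4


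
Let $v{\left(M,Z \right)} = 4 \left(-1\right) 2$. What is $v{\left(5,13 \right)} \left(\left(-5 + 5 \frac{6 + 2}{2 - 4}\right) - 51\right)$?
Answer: $608$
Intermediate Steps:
$v{\left(M,Z \right)} = -8$ ($v{\left(M,Z \right)} = \left(-4\right) 2 = -8$)
$v{\left(5,13 \right)} \left(\left(-5 + 5 \frac{6 + 2}{2 - 4}\right) - 51\right) = - 8 \left(\left(-5 + 5 \frac{6 + 2}{2 - 4}\right) - 51\right) = - 8 \left(\left(-5 + 5 \frac{8}{-2}\right) - 51\right) = - 8 \left(\left(-5 + 5 \cdot 8 \left(- \frac{1}{2}\right)\right) - 51\right) = - 8 \left(\left(-5 + 5 \left(-4\right)\right) - 51\right) = - 8 \left(\left(-5 - 20\right) - 51\right) = - 8 \left(-25 - 51\right) = \left(-8\right) \left(-76\right) = 608$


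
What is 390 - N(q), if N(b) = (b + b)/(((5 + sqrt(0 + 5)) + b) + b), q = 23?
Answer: 505047/1298 + 23*sqrt(5)/1298 ≈ 389.14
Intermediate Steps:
N(b) = 2*b/(5 + sqrt(5) + 2*b) (N(b) = (2*b)/(((5 + sqrt(5)) + b) + b) = (2*b)/((5 + b + sqrt(5)) + b) = (2*b)/(5 + sqrt(5) + 2*b) = 2*b/(5 + sqrt(5) + 2*b))
390 - N(q) = 390 - 2*23/(5 + sqrt(5) + 2*23) = 390 - 2*23/(5 + sqrt(5) + 46) = 390 - 2*23/(51 + sqrt(5)) = 390 - 46/(51 + sqrt(5))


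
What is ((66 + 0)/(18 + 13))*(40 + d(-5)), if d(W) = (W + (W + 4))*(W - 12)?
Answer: 9372/31 ≈ 302.32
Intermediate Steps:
d(W) = (-12 + W)*(4 + 2*W) (d(W) = (W + (4 + W))*(-12 + W) = (4 + 2*W)*(-12 + W) = (-12 + W)*(4 + 2*W))
((66 + 0)/(18 + 13))*(40 + d(-5)) = ((66 + 0)/(18 + 13))*(40 + (-48 - 20*(-5) + 2*(-5)**2)) = (66/31)*(40 + (-48 + 100 + 2*25)) = (66*(1/31))*(40 + (-48 + 100 + 50)) = 66*(40 + 102)/31 = (66/31)*142 = 9372/31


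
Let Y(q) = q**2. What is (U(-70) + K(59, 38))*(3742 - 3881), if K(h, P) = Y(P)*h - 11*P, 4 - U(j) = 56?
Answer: -11776914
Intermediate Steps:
U(j) = -52 (U(j) = 4 - 1*56 = 4 - 56 = -52)
K(h, P) = -11*P + h*P**2 (K(h, P) = P**2*h - 11*P = h*P**2 - 11*P = -11*P + h*P**2)
(U(-70) + K(59, 38))*(3742 - 3881) = (-52 + 38*(-11 + 38*59))*(3742 - 3881) = (-52 + 38*(-11 + 2242))*(-139) = (-52 + 38*2231)*(-139) = (-52 + 84778)*(-139) = 84726*(-139) = -11776914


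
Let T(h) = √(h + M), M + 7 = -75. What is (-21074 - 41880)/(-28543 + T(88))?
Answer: 1796896022/814702843 + 62954*√6/814702843 ≈ 2.2058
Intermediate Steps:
M = -82 (M = -7 - 75 = -82)
T(h) = √(-82 + h) (T(h) = √(h - 82) = √(-82 + h))
(-21074 - 41880)/(-28543 + T(88)) = (-21074 - 41880)/(-28543 + √(-82 + 88)) = -62954/(-28543 + √6)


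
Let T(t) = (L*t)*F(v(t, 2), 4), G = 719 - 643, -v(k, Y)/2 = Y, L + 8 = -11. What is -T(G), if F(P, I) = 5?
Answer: 7220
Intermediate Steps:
L = -19 (L = -8 - 11 = -19)
v(k, Y) = -2*Y
G = 76
T(t) = -95*t (T(t) = -19*t*5 = -95*t)
-T(G) = -(-95)*76 = -1*(-7220) = 7220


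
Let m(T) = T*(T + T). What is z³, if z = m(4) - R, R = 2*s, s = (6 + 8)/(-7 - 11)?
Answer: 27543608/729 ≈ 37783.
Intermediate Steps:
s = -7/9 (s = 14/(-18) = 14*(-1/18) = -7/9 ≈ -0.77778)
m(T) = 2*T² (m(T) = T*(2*T) = 2*T²)
R = -14/9 (R = 2*(-7/9) = -14/9 ≈ -1.5556)
z = 302/9 (z = 2*4² - 1*(-14/9) = 2*16 + 14/9 = 32 + 14/9 = 302/9 ≈ 33.556)
z³ = (302/9)³ = 27543608/729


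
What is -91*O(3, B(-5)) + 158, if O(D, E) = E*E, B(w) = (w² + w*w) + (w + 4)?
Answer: -218333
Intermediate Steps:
B(w) = 4 + w + 2*w² (B(w) = (w² + w²) + (4 + w) = 2*w² + (4 + w) = 4 + w + 2*w²)
O(D, E) = E²
-91*O(3, B(-5)) + 158 = -91*(4 - 5 + 2*(-5)²)² + 158 = -91*(4 - 5 + 2*25)² + 158 = -91*(4 - 5 + 50)² + 158 = -91*49² + 158 = -91*2401 + 158 = -218491 + 158 = -218333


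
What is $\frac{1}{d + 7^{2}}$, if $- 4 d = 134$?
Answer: $\frac{2}{31} \approx 0.064516$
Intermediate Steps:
$d = - \frac{67}{2}$ ($d = \left(- \frac{1}{4}\right) 134 = - \frac{67}{2} \approx -33.5$)
$\frac{1}{d + 7^{2}} = \frac{1}{- \frac{67}{2} + 7^{2}} = \frac{1}{- \frac{67}{2} + 49} = \frac{1}{\frac{31}{2}} = \frac{2}{31}$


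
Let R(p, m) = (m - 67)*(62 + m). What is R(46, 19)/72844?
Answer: -972/18211 ≈ -0.053374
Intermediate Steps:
R(p, m) = (-67 + m)*(62 + m)
R(46, 19)/72844 = (-4154 + 19² - 5*19)/72844 = (-4154 + 361 - 95)*(1/72844) = -3888*1/72844 = -972/18211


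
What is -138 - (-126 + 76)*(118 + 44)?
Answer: 7962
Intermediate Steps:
-138 - (-126 + 76)*(118 + 44) = -138 - (-50)*162 = -138 - 1*(-8100) = -138 + 8100 = 7962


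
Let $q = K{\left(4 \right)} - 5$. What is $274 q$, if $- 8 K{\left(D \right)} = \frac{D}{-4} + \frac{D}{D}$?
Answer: $-1370$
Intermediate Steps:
$K{\left(D \right)} = - \frac{1}{8} + \frac{D}{32}$ ($K{\left(D \right)} = - \frac{\frac{D}{-4} + \frac{D}{D}}{8} = - \frac{D \left(- \frac{1}{4}\right) + 1}{8} = - \frac{- \frac{D}{4} + 1}{8} = - \frac{1 - \frac{D}{4}}{8} = - \frac{1}{8} + \frac{D}{32}$)
$q = -5$ ($q = \left(- \frac{1}{8} + \frac{1}{32} \cdot 4\right) - 5 = \left(- \frac{1}{8} + \frac{1}{8}\right) - 5 = 0 - 5 = -5$)
$274 q = 274 \left(-5\right) = -1370$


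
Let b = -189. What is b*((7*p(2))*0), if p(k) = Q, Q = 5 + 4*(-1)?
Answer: 0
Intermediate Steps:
Q = 1 (Q = 5 - 4 = 1)
p(k) = 1
b*((7*p(2))*0) = -189*7*1*0 = -1323*0 = -189*0 = 0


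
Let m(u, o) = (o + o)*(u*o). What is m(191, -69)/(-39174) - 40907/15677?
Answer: -5019047012/102355133 ≈ -49.036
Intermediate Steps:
m(u, o) = 2*u*o² (m(u, o) = (2*o)*(o*u) = 2*u*o²)
m(191, -69)/(-39174) - 40907/15677 = (2*191*(-69)²)/(-39174) - 40907/15677 = (2*191*4761)*(-1/39174) - 40907*1/15677 = 1818702*(-1/39174) - 40907/15677 = -303117/6529 - 40907/15677 = -5019047012/102355133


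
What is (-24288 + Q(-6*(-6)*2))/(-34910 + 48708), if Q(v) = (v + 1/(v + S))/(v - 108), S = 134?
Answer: -180134641/102325968 ≈ -1.7604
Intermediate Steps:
Q(v) = (v + 1/(134 + v))/(-108 + v) (Q(v) = (v + 1/(v + 134))/(v - 108) = (v + 1/(134 + v))/(-108 + v))
(-24288 + Q(-6*(-6)*2))/(-34910 + 48708) = (-24288 + (1 + (-6*(-6)*2)² + 134*(-6*(-6)*2))/(-14472 + (-6*(-6)*2)² + 26*(-6*(-6)*2)))/(-34910 + 48708) = (-24288 + (1 + (36*2)² + 134*(36*2))/(-14472 + (36*2)² + 26*(36*2)))/13798 = (-24288 + (1 + 72² + 134*72)/(-14472 + 72² + 26*72))*(1/13798) = (-24288 + (1 + 5184 + 9648)/(-14472 + 5184 + 1872))*(1/13798) = (-24288 + 14833/(-7416))*(1/13798) = (-24288 - 1/7416*14833)*(1/13798) = (-24288 - 14833/7416)*(1/13798) = -180134641/7416*1/13798 = -180134641/102325968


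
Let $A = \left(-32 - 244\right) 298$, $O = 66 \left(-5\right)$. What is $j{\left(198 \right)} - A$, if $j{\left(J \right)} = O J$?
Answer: $16908$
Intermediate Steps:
$O = -330$
$j{\left(J \right)} = - 330 J$
$A = -82248$ ($A = \left(-276\right) 298 = -82248$)
$j{\left(198 \right)} - A = \left(-330\right) 198 - -82248 = -65340 + 82248 = 16908$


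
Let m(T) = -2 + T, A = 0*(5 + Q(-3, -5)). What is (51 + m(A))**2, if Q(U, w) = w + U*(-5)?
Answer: 2401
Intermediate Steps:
Q(U, w) = w - 5*U
A = 0 (A = 0*(5 + (-5 - 5*(-3))) = 0*(5 + (-5 + 15)) = 0*(5 + 10) = 0*15 = 0)
(51 + m(A))**2 = (51 + (-2 + 0))**2 = (51 - 2)**2 = 49**2 = 2401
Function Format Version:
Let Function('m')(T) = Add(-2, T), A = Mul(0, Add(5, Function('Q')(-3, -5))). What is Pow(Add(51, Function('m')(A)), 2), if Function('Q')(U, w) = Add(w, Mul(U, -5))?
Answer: 2401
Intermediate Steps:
Function('Q')(U, w) = Add(w, Mul(-5, U))
A = 0 (A = Mul(0, Add(5, Add(-5, Mul(-5, -3)))) = Mul(0, Add(5, Add(-5, 15))) = Mul(0, Add(5, 10)) = Mul(0, 15) = 0)
Pow(Add(51, Function('m')(A)), 2) = Pow(Add(51, Add(-2, 0)), 2) = Pow(Add(51, -2), 2) = Pow(49, 2) = 2401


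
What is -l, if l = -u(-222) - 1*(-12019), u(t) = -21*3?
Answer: -12082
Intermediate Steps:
u(t) = -63
l = 12082 (l = -1*(-63) - 1*(-12019) = 63 + 12019 = 12082)
-l = -1*12082 = -12082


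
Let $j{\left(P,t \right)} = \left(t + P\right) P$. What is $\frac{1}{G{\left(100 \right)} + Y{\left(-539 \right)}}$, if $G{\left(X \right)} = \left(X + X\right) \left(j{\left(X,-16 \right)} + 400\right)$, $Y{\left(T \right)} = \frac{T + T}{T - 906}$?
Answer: $\frac{1445}{2543201078} \approx 5.6818 \cdot 10^{-7}$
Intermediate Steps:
$j{\left(P,t \right)} = P \left(P + t\right)$ ($j{\left(P,t \right)} = \left(P + t\right) P = P \left(P + t\right)$)
$Y{\left(T \right)} = \frac{2 T}{-906 + T}$
$G{\left(X \right)} = 2 X \left(400 + X \left(-16 + X\right)\right)$ ($G{\left(X \right)} = \left(X + X\right) \left(X \left(X - 16\right) + 400\right) = 2 X \left(X \left(-16 + X\right) + 400\right) = 2 X \left(400 + X \left(-16 + X\right)\right)$)
$\frac{1}{G{\left(100 \right)} + Y{\left(-539 \right)}} = \frac{1}{2 \cdot 100 \left(400 + 100 \left(-16 + 100\right)\right) + 2 \left(-539\right) \frac{1}{-906 - 539}} = \frac{1}{2 \cdot 100 \left(400 + 100 \cdot 84\right) + 2 \left(-539\right) \frac{1}{-1445}} = \frac{1}{2 \cdot 100 \left(400 + 8400\right) + 2 \left(-539\right) \left(- \frac{1}{1445}\right)} = \frac{1}{2 \cdot 100 \cdot 8800 + \frac{1078}{1445}} = \frac{1}{1760000 + \frac{1078}{1445}} = \frac{1}{\frac{2543201078}{1445}} = \frac{1445}{2543201078}$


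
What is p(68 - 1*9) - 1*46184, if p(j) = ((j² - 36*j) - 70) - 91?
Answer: -44988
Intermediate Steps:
p(j) = -161 + j² - 36*j (p(j) = (-70 + j² - 36*j) - 91 = -161 + j² - 36*j)
p(68 - 1*9) - 1*46184 = (-161 + (68 - 1*9)² - 36*(68 - 1*9)) - 1*46184 = (-161 + (68 - 9)² - 36*(68 - 9)) - 46184 = (-161 + 59² - 36*59) - 46184 = (-161 + 3481 - 2124) - 46184 = 1196 - 46184 = -44988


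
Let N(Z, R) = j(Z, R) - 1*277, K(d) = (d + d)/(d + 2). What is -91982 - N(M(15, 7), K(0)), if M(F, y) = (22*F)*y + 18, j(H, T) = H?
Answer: -94033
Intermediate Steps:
K(d) = 2*d/(2 + d) (K(d) = (2*d)/(2 + d) = 2*d/(2 + d))
M(F, y) = 18 + 22*F*y (M(F, y) = 22*F*y + 18 = 18 + 22*F*y)
N(Z, R) = -277 + Z (N(Z, R) = Z - 1*277 = Z - 277 = -277 + Z)
-91982 - N(M(15, 7), K(0)) = -91982 - (-277 + (18 + 22*15*7)) = -91982 - (-277 + (18 + 2310)) = -91982 - (-277 + 2328) = -91982 - 1*2051 = -91982 - 2051 = -94033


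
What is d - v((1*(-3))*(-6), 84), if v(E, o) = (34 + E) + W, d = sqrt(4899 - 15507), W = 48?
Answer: -100 + 4*I*sqrt(663) ≈ -100.0 + 103.0*I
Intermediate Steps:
d = 4*I*sqrt(663) (d = sqrt(-10608) = 4*I*sqrt(663) ≈ 103.0*I)
v(E, o) = 82 + E (v(E, o) = (34 + E) + 48 = 82 + E)
d - v((1*(-3))*(-6), 84) = 4*I*sqrt(663) - (82 + (1*(-3))*(-6)) = 4*I*sqrt(663) - (82 - 3*(-6)) = 4*I*sqrt(663) - (82 + 18) = 4*I*sqrt(663) - 1*100 = 4*I*sqrt(663) - 100 = -100 + 4*I*sqrt(663)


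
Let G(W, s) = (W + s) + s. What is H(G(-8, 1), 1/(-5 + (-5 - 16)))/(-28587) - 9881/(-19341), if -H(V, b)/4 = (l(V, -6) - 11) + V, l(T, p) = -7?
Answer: 93537137/184300389 ≈ 0.50753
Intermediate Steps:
G(W, s) = W + 2*s
H(V, b) = 72 - 4*V (H(V, b) = -4*((-7 - 11) + V) = -4*(-18 + V) = 72 - 4*V)
H(G(-8, 1), 1/(-5 + (-5 - 16)))/(-28587) - 9881/(-19341) = (72 - 4*(-8 + 2*1))/(-28587) - 9881/(-19341) = (72 - 4*(-8 + 2))*(-1/28587) - 9881*(-1/19341) = (72 - 4*(-6))*(-1/28587) + 9881/19341 = (72 + 24)*(-1/28587) + 9881/19341 = 96*(-1/28587) + 9881/19341 = -32/9529 + 9881/19341 = 93537137/184300389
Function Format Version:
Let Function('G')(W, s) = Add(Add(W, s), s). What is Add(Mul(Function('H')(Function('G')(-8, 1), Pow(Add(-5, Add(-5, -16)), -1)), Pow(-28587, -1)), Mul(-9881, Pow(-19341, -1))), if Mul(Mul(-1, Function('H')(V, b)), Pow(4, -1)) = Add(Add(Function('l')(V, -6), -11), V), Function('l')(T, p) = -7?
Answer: Rational(93537137, 184300389) ≈ 0.50753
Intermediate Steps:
Function('G')(W, s) = Add(W, Mul(2, s))
Function('H')(V, b) = Add(72, Mul(-4, V)) (Function('H')(V, b) = Mul(-4, Add(Add(-7, -11), V)) = Mul(-4, Add(-18, V)) = Add(72, Mul(-4, V)))
Add(Mul(Function('H')(Function('G')(-8, 1), Pow(Add(-5, Add(-5, -16)), -1)), Pow(-28587, -1)), Mul(-9881, Pow(-19341, -1))) = Add(Mul(Add(72, Mul(-4, Add(-8, Mul(2, 1)))), Pow(-28587, -1)), Mul(-9881, Pow(-19341, -1))) = Add(Mul(Add(72, Mul(-4, Add(-8, 2))), Rational(-1, 28587)), Mul(-9881, Rational(-1, 19341))) = Add(Mul(Add(72, Mul(-4, -6)), Rational(-1, 28587)), Rational(9881, 19341)) = Add(Mul(Add(72, 24), Rational(-1, 28587)), Rational(9881, 19341)) = Add(Mul(96, Rational(-1, 28587)), Rational(9881, 19341)) = Add(Rational(-32, 9529), Rational(9881, 19341)) = Rational(93537137, 184300389)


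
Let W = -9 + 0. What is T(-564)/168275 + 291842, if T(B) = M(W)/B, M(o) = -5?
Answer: 5539575575641/18981420 ≈ 2.9184e+5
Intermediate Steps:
W = -9
T(B) = -5/B
T(-564)/168275 + 291842 = -5/(-564)/168275 + 291842 = -5*(-1/564)*(1/168275) + 291842 = (5/564)*(1/168275) + 291842 = 1/18981420 + 291842 = 5539575575641/18981420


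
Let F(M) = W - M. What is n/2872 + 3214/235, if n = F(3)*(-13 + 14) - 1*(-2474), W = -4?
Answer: 9810353/674920 ≈ 14.536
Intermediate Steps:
F(M) = -4 - M
n = 2467 (n = (-4 - 1*3)*(-13 + 14) - 1*(-2474) = (-4 - 3)*1 + 2474 = -7*1 + 2474 = -7 + 2474 = 2467)
n/2872 + 3214/235 = 2467/2872 + 3214/235 = 9810353/674920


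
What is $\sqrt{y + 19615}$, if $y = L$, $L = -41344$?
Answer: $i \sqrt{21729} \approx 147.41 i$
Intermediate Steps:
$y = -41344$
$\sqrt{y + 19615} = \sqrt{-41344 + 19615} = \sqrt{-21729} = i \sqrt{21729}$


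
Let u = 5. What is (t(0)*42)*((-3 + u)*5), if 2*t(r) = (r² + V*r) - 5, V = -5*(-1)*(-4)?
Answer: -1050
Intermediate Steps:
V = -20 (V = 5*(-4) = -20)
t(r) = -5/2 + r²/2 - 10*r (t(r) = ((r² - 20*r) - 5)/2 = (-5 + r² - 20*r)/2 = -5/2 + r²/2 - 10*r)
(t(0)*42)*((-3 + u)*5) = ((-5/2 + (½)*0² - 10*0)*42)*((-3 + 5)*5) = ((-5/2 + (½)*0 + 0)*42)*(2*5) = ((-5/2 + 0 + 0)*42)*10 = -5/2*42*10 = -105*10 = -1050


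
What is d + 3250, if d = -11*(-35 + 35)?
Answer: 3250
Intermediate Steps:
d = 0 (d = -11*0 = 0)
d + 3250 = 0 + 3250 = 3250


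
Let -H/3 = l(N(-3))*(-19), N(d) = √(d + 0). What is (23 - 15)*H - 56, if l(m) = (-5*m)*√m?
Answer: -56 - 2280*3^(¾)*I^(3/2) ≈ 3619.0 - 3675.0*I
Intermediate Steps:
N(d) = √d
l(m) = -5*m^(3/2)
H = -285*3^(¾)*I^(3/2) (H = -3*(-5*(-3)^(¾))*(-19) = -3*(-5*3^(¾)*I^(3/2))*(-19) = -285*3^(¾)*I^(3/2) ≈ 459.38 - 459.38*I)
(23 - 15)*H - 56 = (23 - 15)*(-285*3^(¾)*I^(3/2)) - 56 = 8*(-285*3^(¾)*I^(3/2)) - 56 = -2280*3^(¾)*I^(3/2) - 56 = -56 - 2280*3^(¾)*I^(3/2)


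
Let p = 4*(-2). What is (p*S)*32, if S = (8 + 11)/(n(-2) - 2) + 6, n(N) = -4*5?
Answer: -14464/11 ≈ -1314.9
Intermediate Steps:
n(N) = -20
p = -8
S = 113/22 (S = (8 + 11)/(-20 - 2) + 6 = 19/(-22) + 6 = 19*(-1/22) + 6 = -19/22 + 6 = 113/22 ≈ 5.1364)
(p*S)*32 = -8*113/22*32 = -452/11*32 = -14464/11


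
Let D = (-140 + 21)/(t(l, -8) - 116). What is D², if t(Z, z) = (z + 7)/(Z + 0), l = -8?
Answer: 906304/859329 ≈ 1.0547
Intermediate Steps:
t(Z, z) = (7 + z)/Z
D = 952/927 (D = (-140 + 21)/((7 - 8)/(-8) - 116) = -119/(-⅛*(-1) - 116) = -119/(⅛ - 116) = -119/(-927/8) = -119*(-8/927) = 952/927 ≈ 1.0270)
D² = (952/927)² = 906304/859329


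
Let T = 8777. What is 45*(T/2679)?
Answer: 131655/893 ≈ 147.43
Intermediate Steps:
45*(T/2679) = 45*(8777/2679) = 131655/893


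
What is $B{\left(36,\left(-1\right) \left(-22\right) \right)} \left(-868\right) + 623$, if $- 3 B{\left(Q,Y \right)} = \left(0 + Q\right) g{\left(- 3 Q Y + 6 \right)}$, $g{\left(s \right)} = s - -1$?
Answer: $-24674881$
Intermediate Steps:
$g{\left(s \right)} = 1 + s$ ($g{\left(s \right)} = s + 1 = 1 + s$)
$B{\left(Q,Y \right)} = - \frac{Q \left(7 - 3 Q Y\right)}{3}$ ($B{\left(Q,Y \right)} = - \frac{\left(0 + Q\right) \left(1 + \left(- 3 Q Y + 6\right)\right)}{3} = - \frac{Q \left(1 - \left(-6 + 3 Q Y\right)\right)}{3} = - \frac{Q \left(7 - 3 Q Y\right)}{3}$)
$B{\left(36,\left(-1\right) \left(-22\right) \right)} \left(-868\right) + 623 = \frac{1}{3} \cdot 36 \left(-7 + 3 \cdot 36 \left(\left(-1\right) \left(-22\right)\right)\right) \left(-868\right) + 623 = \frac{1}{3} \cdot 36 \left(-7 + 3 \cdot 36 \cdot 22\right) \left(-868\right) + 623 = \frac{1}{3} \cdot 36 \left(-7 + 2376\right) \left(-868\right) + 623 = \frac{1}{3} \cdot 36 \cdot 2369 \left(-868\right) + 623 = 28428 \left(-868\right) + 623 = -24675504 + 623 = -24674881$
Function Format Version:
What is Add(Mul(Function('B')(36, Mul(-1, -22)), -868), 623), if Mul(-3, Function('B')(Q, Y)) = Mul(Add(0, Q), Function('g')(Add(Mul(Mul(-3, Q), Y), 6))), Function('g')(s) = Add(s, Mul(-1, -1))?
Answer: -24674881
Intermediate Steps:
Function('g')(s) = Add(1, s) (Function('g')(s) = Add(s, 1) = Add(1, s))
Function('B')(Q, Y) = Mul(Rational(-1, 3), Q, Add(7, Mul(-3, Q, Y))) (Function('B')(Q, Y) = Mul(Rational(-1, 3), Mul(Add(0, Q), Add(1, Add(Mul(Mul(-3, Q), Y), 6)))) = Mul(Rational(-1, 3), Mul(Q, Add(1, Add(Mul(-3, Q, Y), 6)))) = Mul(Rational(-1, 3), Mul(Q, Add(1, Add(6, Mul(-3, Q, Y))))) = Mul(Rational(-1, 3), Mul(Q, Add(7, Mul(-3, Q, Y)))) = Mul(Rational(-1, 3), Q, Add(7, Mul(-3, Q, Y))))
Add(Mul(Function('B')(36, Mul(-1, -22)), -868), 623) = Add(Mul(Mul(Rational(1, 3), 36, Add(-7, Mul(3, 36, Mul(-1, -22)))), -868), 623) = Add(Mul(Mul(Rational(1, 3), 36, Add(-7, Mul(3, 36, 22))), -868), 623) = Add(Mul(Mul(Rational(1, 3), 36, Add(-7, 2376)), -868), 623) = Add(Mul(Mul(Rational(1, 3), 36, 2369), -868), 623) = Add(Mul(28428, -868), 623) = Add(-24675504, 623) = -24674881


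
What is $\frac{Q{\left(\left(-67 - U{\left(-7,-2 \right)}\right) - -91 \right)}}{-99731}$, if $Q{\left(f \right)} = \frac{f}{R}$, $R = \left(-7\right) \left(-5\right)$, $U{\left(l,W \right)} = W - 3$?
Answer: $- \frac{1}{120365} \approx -8.3081 \cdot 10^{-6}$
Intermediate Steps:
$U{\left(l,W \right)} = -3 + W$ ($U{\left(l,W \right)} = W - 3 = -3 + W$)
$R = 35$
$Q{\left(f \right)} = \frac{f}{35}$
$\frac{Q{\left(\left(-67 - U{\left(-7,-2 \right)}\right) - -91 \right)}}{-99731} = \frac{\frac{1}{35} \left(\left(-67 - \left(-3 - 2\right)\right) - -91\right)}{-99731} = \frac{\left(-67 - -5\right) + 91}{35} \left(- \frac{1}{99731}\right) = \frac{\left(-67 + 5\right) + 91}{35} \left(- \frac{1}{99731}\right) = \frac{-62 + 91}{35} \left(- \frac{1}{99731}\right) = \frac{1}{35} \cdot 29 \left(- \frac{1}{99731}\right) = \frac{29}{35} \left(- \frac{1}{99731}\right) = - \frac{1}{120365}$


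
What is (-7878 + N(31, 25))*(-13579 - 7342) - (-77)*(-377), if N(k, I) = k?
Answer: 164138058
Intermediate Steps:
(-7878 + N(31, 25))*(-13579 - 7342) - (-77)*(-377) = (-7878 + 31)*(-13579 - 7342) - (-77)*(-377) = -7847*(-20921) - 1*29029 = 164167087 - 29029 = 164138058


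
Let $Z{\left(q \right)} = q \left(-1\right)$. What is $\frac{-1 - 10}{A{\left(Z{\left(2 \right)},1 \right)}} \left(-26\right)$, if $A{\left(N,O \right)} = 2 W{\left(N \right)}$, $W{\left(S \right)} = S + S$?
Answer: $- \frac{143}{4} \approx -35.75$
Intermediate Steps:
$Z{\left(q \right)} = - q$
$W{\left(S \right)} = 2 S$
$A{\left(N,O \right)} = 4 N$ ($A{\left(N,O \right)} = 2 \cdot 2 N = 4 N$)
$\frac{-1 - 10}{A{\left(Z{\left(2 \right)},1 \right)}} \left(-26\right) = \frac{-1 - 10}{4 \left(\left(-1\right) 2\right)} \left(-26\right) = - \frac{11}{4 \left(-2\right)} \left(-26\right) = - \frac{11}{-8} \left(-26\right) = \left(-11\right) \left(- \frac{1}{8}\right) \left(-26\right) = \frac{11}{8} \left(-26\right) = - \frac{143}{4}$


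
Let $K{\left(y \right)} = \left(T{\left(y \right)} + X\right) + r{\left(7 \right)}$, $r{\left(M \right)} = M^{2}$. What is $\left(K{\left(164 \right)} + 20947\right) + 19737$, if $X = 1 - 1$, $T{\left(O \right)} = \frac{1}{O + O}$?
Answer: $\frac{13360425}{328} \approx 40733.0$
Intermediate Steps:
$T{\left(O \right)} = \frac{1}{2 O}$
$X = 0$ ($X = 1 - 1 = 0$)
$K{\left(y \right)} = 49 + \frac{1}{2 y}$ ($K{\left(y \right)} = \left(\frac{1}{2 y} + 0\right) + 7^{2} = \frac{1}{2 y} + 49 = 49 + \frac{1}{2 y}$)
$\left(K{\left(164 \right)} + 20947\right) + 19737 = \left(\left(49 + \frac{1}{2 \cdot 164}\right) + 20947\right) + 19737 = \left(\left(49 + \frac{1}{2} \cdot \frac{1}{164}\right) + 20947\right) + 19737 = \left(\left(49 + \frac{1}{328}\right) + 20947\right) + 19737 = \left(\frac{16073}{328} + 20947\right) + 19737 = \frac{6886689}{328} + 19737 = \frac{13360425}{328}$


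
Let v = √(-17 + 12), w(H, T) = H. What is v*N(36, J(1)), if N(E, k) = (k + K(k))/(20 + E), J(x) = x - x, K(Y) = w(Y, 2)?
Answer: 0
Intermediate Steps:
K(Y) = Y
J(x) = 0
N(E, k) = 2*k/(20 + E) (N(E, k) = (k + k)/(20 + E) = (2*k)/(20 + E) = 2*k/(20 + E))
v = I*√5 (v = √(-5) = I*√5 ≈ 2.2361*I)
v*N(36, J(1)) = (I*√5)*(2*0/(20 + 36)) = (I*√5)*(2*0/56) = (I*√5)*(2*0*(1/56)) = (I*√5)*0 = 0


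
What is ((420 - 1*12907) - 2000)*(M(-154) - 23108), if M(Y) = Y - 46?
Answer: 337662996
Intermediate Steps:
M(Y) = -46 + Y
((420 - 1*12907) - 2000)*(M(-154) - 23108) = ((420 - 1*12907) - 2000)*((-46 - 154) - 23108) = ((420 - 12907) - 2000)*(-200 - 23108) = (-12487 - 2000)*(-23308) = -14487*(-23308) = 337662996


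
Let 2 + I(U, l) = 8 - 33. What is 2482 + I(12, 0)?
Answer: 2455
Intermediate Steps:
I(U, l) = -27 (I(U, l) = -2 + (8 - 33) = -2 - 25 = -27)
2482 + I(12, 0) = 2482 - 27 = 2455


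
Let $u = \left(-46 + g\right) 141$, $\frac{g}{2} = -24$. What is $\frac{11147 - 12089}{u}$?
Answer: $\frac{157}{2209} \approx 0.071073$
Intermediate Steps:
$g = -48$ ($g = 2 \left(-24\right) = -48$)
$u = -13254$ ($u = \left(-46 - 48\right) 141 = \left(-94\right) 141 = -13254$)
$\frac{11147 - 12089}{u} = \frac{11147 - 12089}{-13254} = \left(11147 - 12089\right) \left(- \frac{1}{13254}\right) = \left(-942\right) \left(- \frac{1}{13254}\right) = \frac{157}{2209}$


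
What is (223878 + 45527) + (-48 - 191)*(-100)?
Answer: 293305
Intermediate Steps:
(223878 + 45527) + (-48 - 191)*(-100) = 269405 - 239*(-100) = 269405 + 23900 = 293305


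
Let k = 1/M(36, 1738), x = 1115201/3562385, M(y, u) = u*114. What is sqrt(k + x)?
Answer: sqrt(38989732992345372089985)/352911232410 ≈ 0.55951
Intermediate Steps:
M(y, u) = 114*u
x = 1115201/3562385 (x = 1115201*(1/3562385) = 1115201/3562385 ≈ 0.31305)
k = 1/198132 (k = 1/(114*1738) = 1/198132 ≈ 5.0471e-6)
sqrt(k + x) = sqrt(1/198132 + 1115201/3562385) = sqrt(220960566917/705822464820) = sqrt(38989732992345372089985)/352911232410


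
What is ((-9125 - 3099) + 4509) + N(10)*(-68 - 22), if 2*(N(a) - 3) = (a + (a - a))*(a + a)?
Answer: -16985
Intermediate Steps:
N(a) = 3 + a² (N(a) = 3 + ((a + (a - a))*(a + a))/2 = 3 + ((a + 0)*(2*a))/2 = 3 + (a*(2*a))/2 = 3 + (2*a²)/2 = 3 + a²)
((-9125 - 3099) + 4509) + N(10)*(-68 - 22) = ((-9125 - 3099) + 4509) + (3 + 10²)*(-68 - 22) = (-12224 + 4509) + (3 + 100)*(-90) = -7715 + 103*(-90) = -7715 - 9270 = -16985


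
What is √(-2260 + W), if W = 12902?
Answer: √10642 ≈ 103.16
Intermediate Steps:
√(-2260 + W) = √(-2260 + 12902) = √10642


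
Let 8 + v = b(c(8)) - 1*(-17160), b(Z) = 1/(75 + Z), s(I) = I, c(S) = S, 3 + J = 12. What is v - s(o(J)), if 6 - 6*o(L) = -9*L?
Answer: 2844827/166 ≈ 17138.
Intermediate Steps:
J = 9 (J = -3 + 12 = 9)
o(L) = 1 + 3*L/2 (o(L) = 1 - (-3)*L/2 = 1 + 3*L/2)
v = 1423617/83 (v = -8 + (1/(75 + 8) - 1*(-17160)) = -8 + (1/83 + 17160) = -8 + 1424281/83 = 1423617/83 ≈ 17152.)
v - s(o(J)) = 1423617/83 - (1 + (3/2)*9) = 1423617/83 - (1 + 27/2) = 1423617/83 - 1*29/2 = 1423617/83 - 29/2 = 2844827/166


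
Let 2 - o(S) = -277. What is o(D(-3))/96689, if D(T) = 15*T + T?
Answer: 9/3119 ≈ 0.0028855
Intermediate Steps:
D(T) = 16*T
o(S) = 279 (o(S) = 2 - 1*(-277) = 2 + 277 = 279)
o(D(-3))/96689 = 279/96689 = 279*(1/96689) = 9/3119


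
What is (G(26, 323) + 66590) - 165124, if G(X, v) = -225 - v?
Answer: -99082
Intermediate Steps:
(G(26, 323) + 66590) - 165124 = ((-225 - 1*323) + 66590) - 165124 = ((-225 - 323) + 66590) - 165124 = (-548 + 66590) - 165124 = 66042 - 165124 = -99082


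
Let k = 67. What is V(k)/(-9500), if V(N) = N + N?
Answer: -67/4750 ≈ -0.014105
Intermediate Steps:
V(N) = 2*N
V(k)/(-9500) = (2*67)/(-9500) = 134*(-1/9500) = -67/4750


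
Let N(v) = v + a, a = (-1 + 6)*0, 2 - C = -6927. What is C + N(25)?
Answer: 6954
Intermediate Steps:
C = 6929 (C = 2 - 1*(-6927) = 2 + 6927 = 6929)
a = 0 (a = 5*0 = 0)
N(v) = v (N(v) = v + 0 = v)
C + N(25) = 6929 + 25 = 6954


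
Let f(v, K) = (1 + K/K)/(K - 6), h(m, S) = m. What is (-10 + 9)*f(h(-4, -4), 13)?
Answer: -2/7 ≈ -0.28571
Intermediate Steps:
f(v, K) = 2/(-6 + K) (f(v, K) = (1 + 1)/(-6 + K) = 2/(-6 + K))
(-10 + 9)*f(h(-4, -4), 13) = (-10 + 9)*(2/(-6 + 13)) = -2/7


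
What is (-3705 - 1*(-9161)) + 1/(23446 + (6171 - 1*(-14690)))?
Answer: 241738993/44307 ≈ 5456.0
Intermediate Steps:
(-3705 - 1*(-9161)) + 1/(23446 + (6171 - 1*(-14690))) = (-3705 + 9161) + 1/(23446 + (6171 + 14690)) = 5456 + 1/(23446 + 20861) = 5456 + 1/44307 = 241738993/44307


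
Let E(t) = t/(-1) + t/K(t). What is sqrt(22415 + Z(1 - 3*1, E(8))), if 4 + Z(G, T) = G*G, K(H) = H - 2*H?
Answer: sqrt(22415) ≈ 149.72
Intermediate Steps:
K(H) = -H
E(t) = -1 - t (E(t) = t/(-1) + t/((-t)) = t*(-1) + t*(-1/t) = -t - 1 = -1 - t)
Z(G, T) = -4 + G**2 (Z(G, T) = -4 + G*G = -4 + G**2)
sqrt(22415 + Z(1 - 3*1, E(8))) = sqrt(22415 + (-4 + (1 - 3*1)**2)) = sqrt(22415 + (-4 + (1 - 3)**2)) = sqrt(22415 + (-4 + (-2)**2)) = sqrt(22415 + (-4 + 4)) = sqrt(22415 + 0) = sqrt(22415)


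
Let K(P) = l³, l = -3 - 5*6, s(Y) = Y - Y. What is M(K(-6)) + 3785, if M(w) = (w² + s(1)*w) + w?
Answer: 1291435817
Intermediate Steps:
s(Y) = 0
l = -33 (l = -3 - 30 = -33)
K(P) = -35937 (K(P) = (-33)³ = -35937)
M(w) = w + w² (M(w) = (w² + 0*w) + w = (w² + 0) + w = w² + w = w + w²)
M(K(-6)) + 3785 = -35937*(1 - 35937) + 3785 = -35937*(-35936) + 3785 = 1291432032 + 3785 = 1291435817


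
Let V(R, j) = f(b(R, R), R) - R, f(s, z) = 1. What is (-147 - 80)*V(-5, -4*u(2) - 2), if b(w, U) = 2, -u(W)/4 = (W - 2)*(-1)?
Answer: -1362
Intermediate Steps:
u(W) = -8 + 4*W (u(W) = -4*(W - 2)*(-1) = -4*(-2 + W)*(-1) = -4*(2 - W) = -8 + 4*W)
V(R, j) = 1 - R
(-147 - 80)*V(-5, -4*u(2) - 2) = (-147 - 80)*(1 - 1*(-5)) = -227*(1 + 5) = -227*6 = -1362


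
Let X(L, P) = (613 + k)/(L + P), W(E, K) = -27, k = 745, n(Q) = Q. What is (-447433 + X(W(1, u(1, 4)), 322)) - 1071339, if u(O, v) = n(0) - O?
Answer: -448036382/295 ≈ -1.5188e+6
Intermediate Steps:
u(O, v) = -O (u(O, v) = 0 - O = -O)
X(L, P) = 1358/(L + P) (X(L, P) = (613 + 745)/(L + P) = 1358/(L + P))
(-447433 + X(W(1, u(1, 4)), 322)) - 1071339 = (-447433 + 1358/(-27 + 322)) - 1071339 = (-447433 + 1358/295) - 1071339 = -131991377/295 - 1071339 = -448036382/295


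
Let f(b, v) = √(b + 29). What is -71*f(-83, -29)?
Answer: -213*I*√6 ≈ -521.74*I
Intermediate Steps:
f(b, v) = √(29 + b)
-71*f(-83, -29) = -71*√(29 - 83) = -213*I*√6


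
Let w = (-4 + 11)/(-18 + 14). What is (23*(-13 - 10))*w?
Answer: 3703/4 ≈ 925.75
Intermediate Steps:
w = -7/4 (w = 7/(-4) = 7*(-¼) = -7/4 ≈ -1.7500)
(23*(-13 - 10))*w = (23*(-13 - 10))*(-7/4) = (23*(-23))*(-7/4) = -529*(-7/4) = 3703/4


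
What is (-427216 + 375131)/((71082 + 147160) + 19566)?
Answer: -52085/237808 ≈ -0.21902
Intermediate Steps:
(-427216 + 375131)/((71082 + 147160) + 19566) = -52085/(218242 + 19566) = -52085/237808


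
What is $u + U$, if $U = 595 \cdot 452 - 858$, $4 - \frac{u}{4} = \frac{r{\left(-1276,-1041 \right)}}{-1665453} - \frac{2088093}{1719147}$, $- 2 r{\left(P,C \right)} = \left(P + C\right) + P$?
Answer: $\frac{255873666011661592}{954386176197} \approx 2.681 \cdot 10^{5}$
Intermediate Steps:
$r{\left(P,C \right)} = - P - \frac{C}{2}$ ($r{\left(P,C \right)} = - \frac{\left(P + C\right) + P}{2} = - \frac{\left(C + P\right) + P}{2} = - \frac{C + 2 P}{2} = - P - \frac{C}{2}$)
$u = \frac{19911124417438}{954386176197}$ ($u = 16 - 4 \left(\frac{\left(-1\right) \left(-1276\right) - - \frac{1041}{2}}{-1665453} - \frac{2088093}{1719147}\right) = 16 - 4 \left(\left(1276 + \frac{1041}{2}\right) \left(- \frac{1}{1665453}\right) - \frac{696031}{573049}\right) = 16 - 4 \left(\frac{3593}{2} \left(- \frac{1}{1665453}\right) - \frac{696031}{573049}\right) = 16 - 4 \left(- \frac{3593}{3330906} - \frac{696031}{573049}\right) = 16 - - \frac{4640945598286}{954386176197} = 16 + \frac{4640945598286}{954386176197} = \frac{19911124417438}{954386176197} \approx 20.863$)
$U = 268082$ ($U = 268940 - 858 = 268082$)
$u + U = \frac{19911124417438}{954386176197} + 268082 = \frac{255873666011661592}{954386176197}$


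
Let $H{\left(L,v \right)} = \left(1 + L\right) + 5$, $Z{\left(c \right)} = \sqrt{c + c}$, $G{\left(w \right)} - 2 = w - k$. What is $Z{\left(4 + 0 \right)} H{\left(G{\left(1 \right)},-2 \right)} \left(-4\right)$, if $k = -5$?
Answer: $- 112 \sqrt{2} \approx -158.39$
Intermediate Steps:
$G{\left(w \right)} = 7 + w$ ($G{\left(w \right)} = 2 + \left(w - -5\right) = 2 + \left(w + 5\right) = 2 + \left(5 + w\right) = 7 + w$)
$Z{\left(c \right)} = \sqrt{2} \sqrt{c}$ ($Z{\left(c \right)} = \sqrt{2 c} = \sqrt{2} \sqrt{c}$)
$H{\left(L,v \right)} = 6 + L$
$Z{\left(4 + 0 \right)} H{\left(G{\left(1 \right)},-2 \right)} \left(-4\right) = \sqrt{2} \sqrt{4 + 0} \left(6 + \left(7 + 1\right)\right) \left(-4\right) = \sqrt{2} \sqrt{4} \left(6 + 8\right) \left(-4\right) = \sqrt{2} \cdot 2 \cdot 14 \left(-4\right) = 2 \sqrt{2} \cdot 14 \left(-4\right) = 28 \sqrt{2} \left(-4\right) = - 112 \sqrt{2}$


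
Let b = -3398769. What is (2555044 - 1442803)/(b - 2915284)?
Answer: -1112241/6314053 ≈ -0.17615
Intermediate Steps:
(2555044 - 1442803)/(b - 2915284) = (2555044 - 1442803)/(-3398769 - 2915284) = 1112241/(-6314053) = 1112241*(-1/6314053) = -1112241/6314053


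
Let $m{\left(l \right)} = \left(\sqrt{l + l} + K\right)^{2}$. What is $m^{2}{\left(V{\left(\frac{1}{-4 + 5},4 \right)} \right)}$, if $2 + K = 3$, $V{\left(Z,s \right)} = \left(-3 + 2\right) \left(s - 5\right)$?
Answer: $\left(1 + \sqrt{2}\right)^{4} \approx 33.971$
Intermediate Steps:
$V{\left(Z,s \right)} = 5 - s$ ($V{\left(Z,s \right)} = - (-5 + s) = 5 - s$)
$K = 1$ ($K = -2 + 3 = 1$)
$m{\left(l \right)} = \left(1 + \sqrt{2} \sqrt{l}\right)^{2}$ ($m{\left(l \right)} = \left(\sqrt{l + l} + 1\right)^{2} = \left(\sqrt{2 l} + 1\right)^{2} = \left(\sqrt{2} \sqrt{l} + 1\right)^{2} = \left(1 + \sqrt{2} \sqrt{l}\right)^{2}$)
$m^{2}{\left(V{\left(\frac{1}{-4 + 5},4 \right)} \right)} = \left(\left(1 + \sqrt{2} \sqrt{5 - 4}\right)^{2}\right)^{2} = \left(\left(1 + \sqrt{2} \sqrt{1}\right)^{2}\right)^{2} = \left(\left(1 + \sqrt{2} \cdot 1\right)^{2}\right)^{2} = \left(\left(1 + \sqrt{2}\right)^{2}\right)^{2} = \left(1 + \sqrt{2}\right)^{4}$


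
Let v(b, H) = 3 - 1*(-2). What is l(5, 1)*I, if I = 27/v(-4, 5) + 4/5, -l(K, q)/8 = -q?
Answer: 248/5 ≈ 49.600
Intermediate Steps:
l(K, q) = 8*q (l(K, q) = -(-8)*q = 8*q)
v(b, H) = 5 (v(b, H) = 3 + 2 = 5)
I = 31/5 (I = 27/5 + 4/5 = 27*(⅕) + 4*(⅕) = 27/5 + ⅘ = 31/5 ≈ 6.2000)
l(5, 1)*I = (8*1)*(31/5) = 8*(31/5) = 248/5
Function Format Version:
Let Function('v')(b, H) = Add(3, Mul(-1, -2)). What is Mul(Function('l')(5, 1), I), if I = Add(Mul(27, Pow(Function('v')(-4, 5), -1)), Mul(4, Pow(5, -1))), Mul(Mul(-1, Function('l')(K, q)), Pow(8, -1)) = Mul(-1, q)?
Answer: Rational(248, 5) ≈ 49.600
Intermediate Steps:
Function('l')(K, q) = Mul(8, q) (Function('l')(K, q) = Mul(-8, Mul(-1, q)) = Mul(8, q))
Function('v')(b, H) = 5 (Function('v')(b, H) = Add(3, 2) = 5)
I = Rational(31, 5) (I = Add(Mul(27, Pow(5, -1)), Mul(4, Pow(5, -1))) = Add(Mul(27, Rational(1, 5)), Mul(4, Rational(1, 5))) = Add(Rational(27, 5), Rational(4, 5)) = Rational(31, 5) ≈ 6.2000)
Mul(Function('l')(5, 1), I) = Mul(Mul(8, 1), Rational(31, 5)) = Mul(8, Rational(31, 5)) = Rational(248, 5)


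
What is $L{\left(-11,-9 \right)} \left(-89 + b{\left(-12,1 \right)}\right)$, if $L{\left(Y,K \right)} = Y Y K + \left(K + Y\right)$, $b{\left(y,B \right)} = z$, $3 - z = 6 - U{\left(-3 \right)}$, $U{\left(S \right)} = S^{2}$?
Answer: $92047$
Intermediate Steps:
$z = 6$ ($z = 3 - \left(6 - \left(-3\right)^{2}\right) = 3 - \left(6 - 9\right) = 3 - -3 = 3 + 3 = 6$)
$b{\left(y,B \right)} = 6$
$L{\left(Y,K \right)} = K + Y + K Y^{2}$ ($L{\left(Y,K \right)} = Y^{2} K + \left(K + Y\right) = K Y^{2} + \left(K + Y\right) = K + Y + K Y^{2}$)
$L{\left(-11,-9 \right)} \left(-89 + b{\left(-12,1 \right)}\right) = \left(-9 - 11 - 9 \left(-11\right)^{2}\right) \left(-89 + 6\right) = \left(-9 - 11 - 1089\right) \left(-83\right) = \left(-1109\right) \left(-83\right) = 92047$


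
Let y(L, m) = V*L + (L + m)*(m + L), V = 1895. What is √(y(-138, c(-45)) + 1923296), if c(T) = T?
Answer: 5*√67811 ≈ 1302.0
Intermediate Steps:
y(L, m) = (L + m)² + 1895*L (y(L, m) = 1895*L + (L + m)*(m + L) = 1895*L + (L + m)*(L + m) = 1895*L + (L + m)² = (L + m)² + 1895*L)
√(y(-138, c(-45)) + 1923296) = √(((-138 - 45)² + 1895*(-138)) + 1923296) = √(((-183)² - 261510) + 1923296) = √((33489 - 261510) + 1923296) = √(-228021 + 1923296) = √1695275 = 5*√67811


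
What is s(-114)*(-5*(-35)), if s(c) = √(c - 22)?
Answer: 350*I*√34 ≈ 2040.8*I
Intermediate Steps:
s(c) = √(-22 + c)
s(-114)*(-5*(-35)) = √(-22 - 114)*(-5*(-35)) = √(-136)*175 = (2*I*√34)*175 = 350*I*√34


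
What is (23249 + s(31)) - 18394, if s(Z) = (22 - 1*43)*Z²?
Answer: -15326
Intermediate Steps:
s(Z) = -21*Z² (s(Z) = (22 - 43)*Z² = -21*Z²)
(23249 + s(31)) - 18394 = (23249 - 21*31²) - 18394 = (23249 - 21*961) - 18394 = (23249 - 20181) - 18394 = 3068 - 18394 = -15326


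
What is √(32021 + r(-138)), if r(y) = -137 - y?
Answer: 3*√3558 ≈ 178.95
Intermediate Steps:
√(32021 + r(-138)) = √(32021 + (-137 - 1*(-138))) = √(32021 + (-137 + 138)) = √(32021 + 1) = √32022 = 3*√3558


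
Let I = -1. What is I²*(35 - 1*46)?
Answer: -11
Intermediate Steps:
I²*(35 - 1*46) = (-1)²*(35 - 1*46) = 1*(35 - 46) = 1*(-11) = -11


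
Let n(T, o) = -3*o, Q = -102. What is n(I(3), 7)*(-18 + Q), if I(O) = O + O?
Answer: 2520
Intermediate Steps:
I(O) = 2*O
n(I(3), 7)*(-18 + Q) = (-3*7)*(-18 - 102) = -21*(-120) = 2520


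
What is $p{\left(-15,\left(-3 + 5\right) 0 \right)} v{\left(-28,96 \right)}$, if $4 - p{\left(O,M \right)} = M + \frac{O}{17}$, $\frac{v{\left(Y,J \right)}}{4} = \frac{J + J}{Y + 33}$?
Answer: $\frac{63744}{85} \approx 749.93$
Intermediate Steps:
$v{\left(Y,J \right)} = \frac{8 J}{33 + Y}$ ($v{\left(Y,J \right)} = 4 \frac{J + J}{Y + 33} = 4 \frac{2 J}{33 + Y} = \frac{8 J}{33 + Y}$)
$p{\left(O,M \right)} = 4 - M - \frac{O}{17}$ ($p{\left(O,M \right)} = 4 - \left(M + \frac{O}{17}\right) = 4 - M - \frac{O}{17}$)
$p{\left(-15,\left(-3 + 5\right) 0 \right)} v{\left(-28,96 \right)} = \left(4 - \left(-3 + 5\right) 0 - - \frac{15}{17}\right) 8 \cdot 96 \frac{1}{33 - 28} = \left(4 - 2 \cdot 0 + \frac{15}{17}\right) 8 \cdot 96 \cdot \frac{1}{5} = \left(4 - 0 + \frac{15}{17}\right) 8 \cdot 96 \cdot \frac{1}{5} = \left(4 + 0 + \frac{15}{17}\right) \frac{768}{5} = \frac{83}{17} \cdot \frac{768}{5} = \frac{63744}{85}$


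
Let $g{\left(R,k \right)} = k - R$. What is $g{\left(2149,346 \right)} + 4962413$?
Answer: $4960610$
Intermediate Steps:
$g{\left(2149,346 \right)} + 4962413 = \left(346 - 2149\right) + 4962413 = -1803 + 4962413 = 4960610$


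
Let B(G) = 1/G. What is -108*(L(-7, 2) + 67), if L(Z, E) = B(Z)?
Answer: -50544/7 ≈ -7220.6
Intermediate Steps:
L(Z, E) = 1/Z
-108*(L(-7, 2) + 67) = -108*(1/(-7) + 67) = -108*(-⅐ + 67) = -108*468/7 = -50544/7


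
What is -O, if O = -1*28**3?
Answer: 21952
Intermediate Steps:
O = -21952 (O = -1*21952 = -21952)
-O = -1*(-21952) = 21952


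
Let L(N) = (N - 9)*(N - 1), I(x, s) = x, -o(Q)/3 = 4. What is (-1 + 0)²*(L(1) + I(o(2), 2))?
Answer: -12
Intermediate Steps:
o(Q) = -12 (o(Q) = -3*4 = -12)
L(N) = (-1 + N)*(-9 + N) (L(N) = (-9 + N)*(-1 + N) = (-1 + N)*(-9 + N))
(-1 + 0)²*(L(1) + I(o(2), 2)) = (-1 + 0)²*((9 + 1² - 10*1) - 12) = (-1)²*((9 + 1 - 10) - 12) = 1*(0 - 12) = 1*(-12) = -12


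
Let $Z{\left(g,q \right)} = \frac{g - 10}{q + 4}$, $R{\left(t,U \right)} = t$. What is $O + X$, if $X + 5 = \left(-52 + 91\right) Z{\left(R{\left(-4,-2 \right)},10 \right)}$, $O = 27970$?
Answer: $27926$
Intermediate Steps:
$Z{\left(g,q \right)} = \frac{-10 + g}{4 + q}$
$X = -44$ ($X = -5 + \left(-52 + 91\right) \frac{-10 - 4}{4 + 10} = -5 + 39 \cdot \frac{1}{14} \left(-14\right) = -5 + 39 \left(-1\right) = -5 - 39 = -44$)
$O + X = 27970 - 44 = 27926$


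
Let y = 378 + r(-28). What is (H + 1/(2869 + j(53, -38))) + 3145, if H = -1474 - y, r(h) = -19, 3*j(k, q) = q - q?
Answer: 3764129/2869 ≈ 1312.0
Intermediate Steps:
j(k, q) = 0 (j(k, q) = (q - q)/3 = (1/3)*0 = 0)
y = 359 (y = 378 - 19 = 359)
H = -1833 (H = -1474 - 1*359 = -1474 - 359 = -1833)
(H + 1/(2869 + j(53, -38))) + 3145 = (-1833 + 1/(2869 + 0)) + 3145 = (-1833 + 1/2869) + 3145 = -5258876/2869 + 3145 = 3764129/2869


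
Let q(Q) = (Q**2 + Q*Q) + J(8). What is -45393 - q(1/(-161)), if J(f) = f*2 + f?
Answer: -1177254059/25921 ≈ -45417.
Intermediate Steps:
J(f) = 3*f (J(f) = 2*f + f = 3*f)
q(Q) = 24 + 2*Q**2 (q(Q) = (Q**2 + Q*Q) + 3*8 = (Q**2 + Q**2) + 24 = 2*Q**2 + 24 = 24 + 2*Q**2)
-45393 - q(1/(-161)) = -45393 - (24 + 2*(1/(-161))**2) = -45393 - (24 + 2*(-1/161)**2) = -45393 - (24 + 2*(1/25921)) = -45393 - (24 + 2/25921) = -45393 - 1*622106/25921 = -45393 - 622106/25921 = -1177254059/25921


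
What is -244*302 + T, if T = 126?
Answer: -73562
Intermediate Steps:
-244*302 + T = -244*302 + 126 = -73688 + 126 = -73562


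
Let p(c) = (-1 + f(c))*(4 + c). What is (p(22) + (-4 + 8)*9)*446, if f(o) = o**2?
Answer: 5616924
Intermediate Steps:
p(c) = (-1 + c**2)*(4 + c)
(p(22) + (-4 + 8)*9)*446 = ((-4 + 22**3 - 1*22 + 4*22**2) + (-4 + 8)*9)*446 = ((-4 + 10648 - 22 + 4*484) + 4*9)*446 = ((-4 + 10648 - 22 + 1936) + 36)*446 = (12558 + 36)*446 = 12594*446 = 5616924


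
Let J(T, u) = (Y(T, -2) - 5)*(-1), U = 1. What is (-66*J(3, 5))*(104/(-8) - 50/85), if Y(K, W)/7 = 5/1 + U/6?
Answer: -27951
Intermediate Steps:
Y(K, W) = 217/6 (Y(K, W) = 7*(5/1 + 1/6) = 7*(5*1 + 1*(⅙)) = 7*(5 + ⅙) = 7*(31/6) = 217/6)
J(T, u) = -187/6 (J(T, u) = (217/6 - 5)*(-1) = (187/6)*(-1) = -187/6)
(-66*J(3, 5))*(104/(-8) - 50/85) = (-66*(-187/6))*(104/(-8) - 50/85) = 2057*(104*(-⅛) - 50*1/85) = 2057*(-13 - 10/17) = 2057*(-231/17) = -27951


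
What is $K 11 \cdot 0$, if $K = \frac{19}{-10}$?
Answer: $0$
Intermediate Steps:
$K = - \frac{19}{10}$ ($K = 19 \left(- \frac{1}{10}\right) = - \frac{19}{10} \approx -1.9$)
$K 11 \cdot 0 = \left(- \frac{19}{10}\right) 11 \cdot 0 = \left(- \frac{209}{10}\right) 0 = 0$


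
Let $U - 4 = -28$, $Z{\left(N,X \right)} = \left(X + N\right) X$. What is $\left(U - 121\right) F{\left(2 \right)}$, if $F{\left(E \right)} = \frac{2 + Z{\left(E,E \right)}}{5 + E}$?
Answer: $- \frac{1450}{7} \approx -207.14$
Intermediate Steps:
$Z{\left(N,X \right)} = X \left(N + X\right)$ ($Z{\left(N,X \right)} = \left(N + X\right) X = X \left(N + X\right)$)
$F{\left(E \right)} = \frac{2 + 2 E^{2}}{5 + E}$ ($F{\left(E \right)} = \frac{2 + E \left(E + E\right)}{5 + E} = \frac{2 + E 2 E}{5 + E} = \frac{2 + 2 E^{2}}{5 + E}$)
$U = -24$ ($U = 4 - 28 = -24$)
$\left(U - 121\right) F{\left(2 \right)} = \left(-24 - 121\right) \frac{2 \left(1 + 2^{2}\right)}{5 + 2} = - 145 \frac{2 \left(1 + 4\right)}{7} = - 145 \cdot 2 \cdot \frac{1}{7} \cdot 5 = \left(-145\right) \frac{10}{7} = - \frac{1450}{7}$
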